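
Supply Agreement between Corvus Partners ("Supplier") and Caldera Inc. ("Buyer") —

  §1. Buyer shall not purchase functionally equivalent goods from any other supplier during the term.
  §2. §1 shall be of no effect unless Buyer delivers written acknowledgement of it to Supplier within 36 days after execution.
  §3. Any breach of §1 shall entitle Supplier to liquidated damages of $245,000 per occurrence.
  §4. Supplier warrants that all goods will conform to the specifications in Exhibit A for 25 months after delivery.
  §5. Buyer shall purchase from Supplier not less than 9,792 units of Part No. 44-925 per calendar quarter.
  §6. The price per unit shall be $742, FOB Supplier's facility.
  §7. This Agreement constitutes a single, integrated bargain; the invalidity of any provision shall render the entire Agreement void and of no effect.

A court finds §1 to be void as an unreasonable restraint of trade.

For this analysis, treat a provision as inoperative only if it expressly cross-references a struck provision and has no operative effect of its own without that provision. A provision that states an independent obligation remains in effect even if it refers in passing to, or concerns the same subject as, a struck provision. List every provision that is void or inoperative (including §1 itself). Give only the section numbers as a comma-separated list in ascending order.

§1 is struck. §2 operates only by reference to §1, so it falls with §1. §3 does nothing except set the liquidated-damages amount by reference to §1; with §1 gone it has no independent effect and is inoperative. §7 provides that the Agreement is not severable, so the invalidity of any one provision voids the entire Agreement. No provision of the Agreement survives.

1, 2, 3, 4, 5, 6, 7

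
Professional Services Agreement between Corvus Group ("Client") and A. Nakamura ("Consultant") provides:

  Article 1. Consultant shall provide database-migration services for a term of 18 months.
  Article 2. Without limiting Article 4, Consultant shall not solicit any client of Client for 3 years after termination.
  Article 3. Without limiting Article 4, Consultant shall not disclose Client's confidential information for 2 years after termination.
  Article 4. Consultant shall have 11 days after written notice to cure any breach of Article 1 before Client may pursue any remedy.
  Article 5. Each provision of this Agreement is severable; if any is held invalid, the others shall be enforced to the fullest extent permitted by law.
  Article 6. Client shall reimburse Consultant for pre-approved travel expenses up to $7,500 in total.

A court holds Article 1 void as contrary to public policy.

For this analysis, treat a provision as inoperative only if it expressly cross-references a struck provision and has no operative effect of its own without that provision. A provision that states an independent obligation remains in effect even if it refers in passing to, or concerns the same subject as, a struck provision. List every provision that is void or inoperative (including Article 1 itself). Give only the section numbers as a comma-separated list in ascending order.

Article 1 is struck. The only function of Article 4 is the cure period for breach of Article 1, so it cannot stand once Article 1 is removed. Although Article 3 refers to Article 4, its operative terms do not depend on Article 4, so it remains in effect. Although Article 2 refers to Article 4, its operative terms do not depend on Article 4, so it remains in effect. Article 5 is a severability clause and preserves every provision that can still be given independent effect. That leaves Article 2, Article 3, Article 5, and Article 6 in effect.

1, 4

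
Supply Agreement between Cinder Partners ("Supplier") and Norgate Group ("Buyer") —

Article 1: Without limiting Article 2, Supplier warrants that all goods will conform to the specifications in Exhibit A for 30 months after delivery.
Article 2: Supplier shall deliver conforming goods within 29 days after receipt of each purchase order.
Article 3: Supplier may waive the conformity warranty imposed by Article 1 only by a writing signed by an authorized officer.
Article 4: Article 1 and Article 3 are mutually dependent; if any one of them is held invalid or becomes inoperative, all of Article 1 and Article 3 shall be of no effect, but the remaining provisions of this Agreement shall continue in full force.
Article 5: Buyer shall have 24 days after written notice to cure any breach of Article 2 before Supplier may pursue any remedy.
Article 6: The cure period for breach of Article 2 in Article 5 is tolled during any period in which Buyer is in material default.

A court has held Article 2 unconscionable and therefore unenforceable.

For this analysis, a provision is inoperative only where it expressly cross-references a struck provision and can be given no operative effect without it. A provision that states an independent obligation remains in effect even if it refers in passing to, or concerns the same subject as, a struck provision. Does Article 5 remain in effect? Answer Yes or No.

No

Article 2 is struck. Article 5 merely fixes the cure period for breach of Article 2; with Article 2 gone it has nothing to operate on and falls away. Article 6 operates only by reference to Article 5, so it falls with Article 5. Although Article 1 refers to Article 2, its operative terms do not depend on Article 2, so it remains in effect. Article 4 ties Article 1 and Article 3 together, but none of those is affected here; the remaining provisions continue in force under Article 4. Article 1, Article 3, and Article 4 remain in effect. Article 5 is among the inoperative provisions, so the answer is no.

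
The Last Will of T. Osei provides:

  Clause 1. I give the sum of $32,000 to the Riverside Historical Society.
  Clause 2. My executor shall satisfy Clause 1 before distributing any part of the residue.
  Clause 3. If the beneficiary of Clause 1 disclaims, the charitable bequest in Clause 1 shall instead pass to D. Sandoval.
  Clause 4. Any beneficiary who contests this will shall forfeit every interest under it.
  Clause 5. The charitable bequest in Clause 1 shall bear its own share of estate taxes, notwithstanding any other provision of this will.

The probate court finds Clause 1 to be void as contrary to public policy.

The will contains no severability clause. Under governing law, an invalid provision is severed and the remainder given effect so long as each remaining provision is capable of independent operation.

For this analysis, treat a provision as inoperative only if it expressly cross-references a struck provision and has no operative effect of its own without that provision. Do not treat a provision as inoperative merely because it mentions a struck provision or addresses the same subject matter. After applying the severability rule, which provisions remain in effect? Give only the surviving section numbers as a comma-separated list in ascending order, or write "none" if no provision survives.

4

Clause 1 is struck. Clause 2 operates only by reference to Clause 1, so it falls with Clause 1. Clause 3 merely fixes the alternative disposition for Clause 1; with Clause 1 gone it has nothing to operate on and falls away. The only function of Clause 5 is the tax charge on Clause 1, so it cannot stand once Clause 1 is removed. With no severability clause, the stated default rule severs what cannot stand and enforces each remaining provision that can operate on its own. Only Clause 4 remains in effect.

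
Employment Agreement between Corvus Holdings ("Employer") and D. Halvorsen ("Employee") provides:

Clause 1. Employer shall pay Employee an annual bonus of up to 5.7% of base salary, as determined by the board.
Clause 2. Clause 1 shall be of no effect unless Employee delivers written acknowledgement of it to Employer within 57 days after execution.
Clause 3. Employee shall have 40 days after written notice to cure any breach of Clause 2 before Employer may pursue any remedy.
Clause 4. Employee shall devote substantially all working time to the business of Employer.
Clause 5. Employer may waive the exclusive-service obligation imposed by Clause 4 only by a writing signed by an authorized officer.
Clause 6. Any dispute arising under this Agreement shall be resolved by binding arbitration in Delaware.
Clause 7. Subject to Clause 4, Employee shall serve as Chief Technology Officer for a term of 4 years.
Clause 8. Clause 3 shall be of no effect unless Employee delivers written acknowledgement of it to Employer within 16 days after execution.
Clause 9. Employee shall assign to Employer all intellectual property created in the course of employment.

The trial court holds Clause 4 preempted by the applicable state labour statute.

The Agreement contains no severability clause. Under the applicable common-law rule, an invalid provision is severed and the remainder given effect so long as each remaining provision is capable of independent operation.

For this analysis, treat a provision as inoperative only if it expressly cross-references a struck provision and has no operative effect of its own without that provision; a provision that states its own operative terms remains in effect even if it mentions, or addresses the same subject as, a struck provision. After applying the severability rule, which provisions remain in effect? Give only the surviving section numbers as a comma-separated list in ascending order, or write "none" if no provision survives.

1, 2, 3, 6, 7, 8, 9

Clause 4 is struck. Clause 5 merely fixes the waiver condition for Clause 4; with Clause 4 gone it has nothing to operate on and falls away. Although Clause 7 refers to Clause 4, its operative terms do not depend on Clause 4, so it remains in effect. Under the stated default rule, only provisions that cannot operate independently fall away; the rest are enforced. The provisions still in force are Clause 1, Clause 2, Clause 3, Clause 6, Clause 7, Clause 8, and Clause 9.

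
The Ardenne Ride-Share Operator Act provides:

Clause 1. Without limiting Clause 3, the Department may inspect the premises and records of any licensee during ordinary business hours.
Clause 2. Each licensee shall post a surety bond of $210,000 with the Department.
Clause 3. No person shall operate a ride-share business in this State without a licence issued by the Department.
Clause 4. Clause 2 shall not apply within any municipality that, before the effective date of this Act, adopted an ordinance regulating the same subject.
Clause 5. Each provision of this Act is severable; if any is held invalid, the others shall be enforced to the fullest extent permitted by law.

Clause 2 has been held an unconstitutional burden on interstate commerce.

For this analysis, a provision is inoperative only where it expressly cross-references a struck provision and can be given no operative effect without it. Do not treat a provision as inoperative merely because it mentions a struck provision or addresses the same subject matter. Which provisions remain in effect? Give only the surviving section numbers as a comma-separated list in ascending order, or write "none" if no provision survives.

Clause 2 is struck. The only function of Clause 4 is the local-preemption carve-out from Clause 2, so it cannot stand once Clause 2 is removed. Clause 5 is a severability clause and preserves every provision that can still be given independent effect. That leaves Clause 1, Clause 3, and Clause 5 in effect.

1, 3, 5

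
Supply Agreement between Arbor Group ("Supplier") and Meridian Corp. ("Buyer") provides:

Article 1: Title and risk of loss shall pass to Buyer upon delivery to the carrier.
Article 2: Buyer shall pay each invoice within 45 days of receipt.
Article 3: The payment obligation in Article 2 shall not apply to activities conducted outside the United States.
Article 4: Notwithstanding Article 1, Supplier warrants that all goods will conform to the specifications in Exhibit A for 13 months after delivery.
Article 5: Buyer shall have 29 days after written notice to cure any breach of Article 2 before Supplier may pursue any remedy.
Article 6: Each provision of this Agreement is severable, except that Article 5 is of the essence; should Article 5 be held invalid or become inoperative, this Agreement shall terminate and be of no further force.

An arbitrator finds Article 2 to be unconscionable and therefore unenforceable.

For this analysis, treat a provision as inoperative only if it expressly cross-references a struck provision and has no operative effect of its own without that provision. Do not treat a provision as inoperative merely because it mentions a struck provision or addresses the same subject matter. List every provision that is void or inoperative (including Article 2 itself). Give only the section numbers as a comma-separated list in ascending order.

Article 2 is struck. Article 3 does nothing except set the carve-out from the payment obligation by reference to Article 2; with Article 2 gone it has no independent effect and is inoperative. The only function of Article 5 is the cure period for breach of Article 2, so it cannot stand once Article 2 is removed. Article 6 makes Article 5 an essential term, and Article 5 has been rendered inoperative by the cascade; under Article 6, the entire Agreement is therefore void. No provision of the Agreement survives.

1, 2, 3, 4, 5, 6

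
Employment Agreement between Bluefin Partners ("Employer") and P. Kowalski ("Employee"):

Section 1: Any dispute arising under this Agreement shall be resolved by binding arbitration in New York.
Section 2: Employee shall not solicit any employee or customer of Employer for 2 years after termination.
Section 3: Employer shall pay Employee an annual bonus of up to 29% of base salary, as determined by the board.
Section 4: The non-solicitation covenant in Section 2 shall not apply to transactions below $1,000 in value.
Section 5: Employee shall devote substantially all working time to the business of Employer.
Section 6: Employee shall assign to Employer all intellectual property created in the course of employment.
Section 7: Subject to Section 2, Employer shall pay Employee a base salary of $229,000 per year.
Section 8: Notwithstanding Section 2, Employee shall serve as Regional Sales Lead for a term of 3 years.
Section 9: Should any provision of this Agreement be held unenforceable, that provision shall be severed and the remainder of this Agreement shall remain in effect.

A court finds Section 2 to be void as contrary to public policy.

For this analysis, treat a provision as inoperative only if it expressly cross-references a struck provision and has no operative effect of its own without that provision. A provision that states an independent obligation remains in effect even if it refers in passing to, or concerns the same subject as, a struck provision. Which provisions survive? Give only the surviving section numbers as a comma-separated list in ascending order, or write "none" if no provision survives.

Section 2 is struck. The whole of Section 4 is the carve-out from the non-solicitation covenant, defined by reference to Section 2, so Section 4 cannot stand once Section 2 is removed. Section 8 mentions Section 2 but its own obligation stands independently of Section 2, so Section 8 is not affected. Although Section 7 refers to Section 2, its operative terms do not depend on Section 2, so it remains in effect. Section 9 is a severability clause and preserves every provision that can still be given independent effect. Section 1, Section 3, Section 5, Section 6, Section 7, Section 8, and Section 9 remain in effect.

1, 3, 5, 6, 7, 8, 9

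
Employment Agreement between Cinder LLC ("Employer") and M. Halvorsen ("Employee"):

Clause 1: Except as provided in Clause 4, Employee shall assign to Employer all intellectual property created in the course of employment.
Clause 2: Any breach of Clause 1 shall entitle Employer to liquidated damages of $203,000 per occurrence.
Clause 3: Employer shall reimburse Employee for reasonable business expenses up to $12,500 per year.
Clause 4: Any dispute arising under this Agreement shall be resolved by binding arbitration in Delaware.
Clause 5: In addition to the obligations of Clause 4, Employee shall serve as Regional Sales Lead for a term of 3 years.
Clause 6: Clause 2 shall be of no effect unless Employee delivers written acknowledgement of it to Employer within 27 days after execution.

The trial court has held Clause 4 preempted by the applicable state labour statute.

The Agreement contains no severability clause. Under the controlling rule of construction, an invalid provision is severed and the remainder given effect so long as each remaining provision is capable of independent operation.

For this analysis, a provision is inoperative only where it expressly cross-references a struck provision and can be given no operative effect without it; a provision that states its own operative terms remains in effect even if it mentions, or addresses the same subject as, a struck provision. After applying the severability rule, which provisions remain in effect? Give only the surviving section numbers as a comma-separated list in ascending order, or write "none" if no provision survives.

Clause 4 is struck. Clause 5 mentions Clause 4 but its own obligation stands independently of Clause 4, so Clause 5 is not affected. Clause 1 mentions Clause 4 but its own obligation stands independently of Clause 4, so Clause 1 is not affected. No other provision's operative terms depend on Clause 4. With no severability clause, the stated default rule severs what cannot stand and enforces each remaining provision that can operate on its own. The provisions still in force are Clause 1, Clause 2, Clause 3, Clause 5, and Clause 6.

1, 2, 3, 5, 6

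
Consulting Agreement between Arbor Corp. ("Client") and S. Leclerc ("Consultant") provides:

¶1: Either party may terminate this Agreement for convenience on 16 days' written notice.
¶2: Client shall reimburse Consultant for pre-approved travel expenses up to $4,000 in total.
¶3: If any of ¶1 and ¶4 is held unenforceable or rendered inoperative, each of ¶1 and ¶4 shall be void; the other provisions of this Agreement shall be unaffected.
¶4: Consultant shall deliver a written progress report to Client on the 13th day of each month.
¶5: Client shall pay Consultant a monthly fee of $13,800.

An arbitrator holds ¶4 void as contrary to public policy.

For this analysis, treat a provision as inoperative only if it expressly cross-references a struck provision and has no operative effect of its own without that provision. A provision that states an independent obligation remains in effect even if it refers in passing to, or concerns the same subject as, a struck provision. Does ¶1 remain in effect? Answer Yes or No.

¶4 is struck. Nothing else in the Agreement is defined by reference to ¶4. ¶3 declares ¶1 and ¶4 mutually dependent; since one of them has fallen, all of them are of no effect. That brings down ¶1 as well. The remainder continues in force under ¶3. The provisions still in force are ¶2, ¶3, and ¶5. ¶1 is among the inoperative provisions, so the answer is no.

No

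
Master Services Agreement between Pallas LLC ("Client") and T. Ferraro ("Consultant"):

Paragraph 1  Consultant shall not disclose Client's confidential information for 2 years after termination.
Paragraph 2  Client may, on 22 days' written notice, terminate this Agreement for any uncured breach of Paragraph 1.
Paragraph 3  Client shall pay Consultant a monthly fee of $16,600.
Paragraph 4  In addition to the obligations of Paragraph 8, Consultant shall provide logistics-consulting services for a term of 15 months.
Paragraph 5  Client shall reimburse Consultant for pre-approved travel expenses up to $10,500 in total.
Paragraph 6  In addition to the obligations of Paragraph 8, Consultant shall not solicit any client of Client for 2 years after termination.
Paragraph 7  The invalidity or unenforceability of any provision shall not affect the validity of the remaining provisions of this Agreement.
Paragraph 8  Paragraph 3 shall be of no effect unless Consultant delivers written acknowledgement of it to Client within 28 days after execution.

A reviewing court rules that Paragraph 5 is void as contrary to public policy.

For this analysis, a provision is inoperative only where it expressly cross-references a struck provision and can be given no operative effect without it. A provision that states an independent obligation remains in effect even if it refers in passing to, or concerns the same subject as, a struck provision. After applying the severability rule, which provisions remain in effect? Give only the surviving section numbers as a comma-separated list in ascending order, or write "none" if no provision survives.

1, 2, 3, 4, 6, 7, 8

Paragraph 5 is struck. No other provision's operative terms depend on Paragraph 5. Paragraph 7 is a severability clause and preserves every provision that can still be given independent effect. That leaves Paragraph 1, Paragraph 2, Paragraph 3, Paragraph 4, Paragraph 6, Paragraph 7, and Paragraph 8 in effect.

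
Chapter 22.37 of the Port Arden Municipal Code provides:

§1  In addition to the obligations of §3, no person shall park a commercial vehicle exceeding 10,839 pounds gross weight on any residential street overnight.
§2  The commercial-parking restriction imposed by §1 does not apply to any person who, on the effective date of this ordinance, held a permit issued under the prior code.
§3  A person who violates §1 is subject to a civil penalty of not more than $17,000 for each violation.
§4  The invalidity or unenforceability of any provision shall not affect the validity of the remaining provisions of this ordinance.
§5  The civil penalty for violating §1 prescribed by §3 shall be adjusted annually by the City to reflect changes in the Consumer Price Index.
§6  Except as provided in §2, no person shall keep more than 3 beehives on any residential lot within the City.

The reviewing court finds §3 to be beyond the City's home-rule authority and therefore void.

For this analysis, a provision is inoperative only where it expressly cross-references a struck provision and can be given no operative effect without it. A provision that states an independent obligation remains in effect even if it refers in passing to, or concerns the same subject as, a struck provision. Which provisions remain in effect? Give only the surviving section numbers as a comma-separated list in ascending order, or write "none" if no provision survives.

1, 2, 4, 6

§3 is struck. The whole of §5 is the indexation of the civil penalty for violating §1, defined by reference to §3, so §5 cannot stand once §3 is removed. Although §1 refers to §3, its operative terms do not depend on §3, so it remains in effect. §4 is a severability clause and preserves every provision that can still be given independent effect. The provisions still in force are §1, §2, §4, and §6.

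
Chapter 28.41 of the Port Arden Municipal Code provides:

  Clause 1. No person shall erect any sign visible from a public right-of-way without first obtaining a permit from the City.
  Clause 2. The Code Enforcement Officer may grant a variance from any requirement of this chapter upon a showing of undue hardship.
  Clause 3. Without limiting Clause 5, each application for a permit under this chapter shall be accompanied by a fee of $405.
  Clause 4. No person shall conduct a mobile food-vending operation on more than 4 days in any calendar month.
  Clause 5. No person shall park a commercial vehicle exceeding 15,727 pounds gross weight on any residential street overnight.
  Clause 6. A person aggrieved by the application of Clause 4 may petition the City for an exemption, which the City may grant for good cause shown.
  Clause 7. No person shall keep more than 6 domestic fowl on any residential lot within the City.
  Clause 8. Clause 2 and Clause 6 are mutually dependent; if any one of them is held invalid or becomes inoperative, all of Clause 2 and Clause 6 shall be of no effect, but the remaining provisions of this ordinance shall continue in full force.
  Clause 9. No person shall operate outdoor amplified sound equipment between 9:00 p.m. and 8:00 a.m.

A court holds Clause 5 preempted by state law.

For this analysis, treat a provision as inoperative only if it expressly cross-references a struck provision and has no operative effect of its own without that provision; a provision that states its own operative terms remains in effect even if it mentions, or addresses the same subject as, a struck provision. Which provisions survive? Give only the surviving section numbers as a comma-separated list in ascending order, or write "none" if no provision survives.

1, 2, 3, 4, 6, 7, 8, 9

Clause 5 is struck. Although Clause 3 refers to Clause 5, its operative terms do not depend on Clause 5, so it remains in effect. Nothing else in the ordinance is defined by reference to Clause 5. Clause 8 ties Clause 2 and Clause 6 together, but none of those is affected here; the remaining provisions continue in force under Clause 8. Clause 1, Clause 2, Clause 3, Clause 4, Clause 6, Clause 7, Clause 8, and Clause 9 remain in effect.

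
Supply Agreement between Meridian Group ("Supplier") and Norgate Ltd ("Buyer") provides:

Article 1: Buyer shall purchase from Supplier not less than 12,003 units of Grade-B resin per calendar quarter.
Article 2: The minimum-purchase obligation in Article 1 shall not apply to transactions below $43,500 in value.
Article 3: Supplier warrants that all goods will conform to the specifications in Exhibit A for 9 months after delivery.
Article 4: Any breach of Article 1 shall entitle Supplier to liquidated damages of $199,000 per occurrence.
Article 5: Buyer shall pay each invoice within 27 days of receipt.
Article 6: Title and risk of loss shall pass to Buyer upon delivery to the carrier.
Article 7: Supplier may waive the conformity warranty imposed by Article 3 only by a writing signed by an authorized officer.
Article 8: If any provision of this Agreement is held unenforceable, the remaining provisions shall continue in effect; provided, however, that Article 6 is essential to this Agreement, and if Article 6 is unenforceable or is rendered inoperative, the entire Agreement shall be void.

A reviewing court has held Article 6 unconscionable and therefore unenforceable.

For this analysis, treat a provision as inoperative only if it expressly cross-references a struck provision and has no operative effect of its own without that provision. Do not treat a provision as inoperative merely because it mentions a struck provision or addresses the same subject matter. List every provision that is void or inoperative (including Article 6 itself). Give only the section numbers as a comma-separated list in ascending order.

1, 2, 3, 4, 5, 6, 7, 8

Article 6 is struck. Nothing else in the Agreement is defined by reference to Article 6. Article 8 makes Article 6 an essential term, and Article 6 is the provision held invalid; under Article 8, the entire Agreement is therefore void. No provision of the Agreement survives.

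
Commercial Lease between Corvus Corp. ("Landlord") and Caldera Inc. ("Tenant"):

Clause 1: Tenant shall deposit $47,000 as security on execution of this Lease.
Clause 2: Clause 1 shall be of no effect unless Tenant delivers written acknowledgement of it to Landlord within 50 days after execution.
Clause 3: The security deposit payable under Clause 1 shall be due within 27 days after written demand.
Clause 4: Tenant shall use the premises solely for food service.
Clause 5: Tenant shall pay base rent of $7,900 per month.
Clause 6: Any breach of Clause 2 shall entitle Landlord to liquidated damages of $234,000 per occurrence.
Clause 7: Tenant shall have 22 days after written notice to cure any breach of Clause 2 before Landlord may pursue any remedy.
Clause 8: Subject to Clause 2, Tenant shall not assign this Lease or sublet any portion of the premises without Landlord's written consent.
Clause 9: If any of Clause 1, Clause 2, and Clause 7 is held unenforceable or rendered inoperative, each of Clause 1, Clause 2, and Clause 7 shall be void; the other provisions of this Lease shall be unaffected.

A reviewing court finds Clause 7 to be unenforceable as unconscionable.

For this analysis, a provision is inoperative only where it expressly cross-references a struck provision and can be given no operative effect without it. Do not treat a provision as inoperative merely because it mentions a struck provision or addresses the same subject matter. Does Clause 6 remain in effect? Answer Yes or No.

Clause 7 is struck. Although Clause 8 refers to Clause 2, its operative terms do not depend on Clause 2, so it remains in effect. Nothing else in the Lease is defined by reference to Clause 7. Clause 9 declares Clause 1, Clause 2, and Clause 7 mutually dependent; since one of them has fallen, all of them are of no effect. That brings down Clause 1 and Clause 2 as well. Clause 3 and Clause 6 in turn depend solely on a provision now struck and likewise fall. The remainder continues in force under Clause 9. Clause 4, Clause 5, Clause 8, and Clause 9 remain in effect. Clause 6 is among the inoperative provisions, so the answer is no.

No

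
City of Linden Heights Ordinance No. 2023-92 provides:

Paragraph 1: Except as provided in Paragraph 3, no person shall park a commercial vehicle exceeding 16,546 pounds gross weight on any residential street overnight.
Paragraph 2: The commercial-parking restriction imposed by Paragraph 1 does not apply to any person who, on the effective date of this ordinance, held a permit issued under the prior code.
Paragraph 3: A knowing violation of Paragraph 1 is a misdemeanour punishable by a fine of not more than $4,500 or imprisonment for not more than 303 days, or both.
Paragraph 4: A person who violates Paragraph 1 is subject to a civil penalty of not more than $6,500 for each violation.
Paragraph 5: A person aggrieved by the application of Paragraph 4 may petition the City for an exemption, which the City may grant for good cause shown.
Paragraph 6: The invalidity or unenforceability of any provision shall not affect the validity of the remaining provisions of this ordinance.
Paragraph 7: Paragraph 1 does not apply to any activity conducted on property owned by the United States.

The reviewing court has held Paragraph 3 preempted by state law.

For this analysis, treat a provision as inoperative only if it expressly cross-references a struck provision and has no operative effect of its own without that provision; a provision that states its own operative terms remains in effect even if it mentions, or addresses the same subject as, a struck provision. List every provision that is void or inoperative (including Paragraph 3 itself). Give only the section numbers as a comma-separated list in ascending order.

Paragraph 3 is struck. Paragraph 1 mentions Paragraph 3 but its own obligation stands independently of Paragraph 3, so Paragraph 1 is not affected. Nothing else in the ordinance is defined by reference to Paragraph 3. Paragraph 6 is a severability clause and preserves every provision that can still be given independent effect. Paragraph 1, Paragraph 2, Paragraph 4, Paragraph 5, Paragraph 6, and Paragraph 7 remain in effect.

3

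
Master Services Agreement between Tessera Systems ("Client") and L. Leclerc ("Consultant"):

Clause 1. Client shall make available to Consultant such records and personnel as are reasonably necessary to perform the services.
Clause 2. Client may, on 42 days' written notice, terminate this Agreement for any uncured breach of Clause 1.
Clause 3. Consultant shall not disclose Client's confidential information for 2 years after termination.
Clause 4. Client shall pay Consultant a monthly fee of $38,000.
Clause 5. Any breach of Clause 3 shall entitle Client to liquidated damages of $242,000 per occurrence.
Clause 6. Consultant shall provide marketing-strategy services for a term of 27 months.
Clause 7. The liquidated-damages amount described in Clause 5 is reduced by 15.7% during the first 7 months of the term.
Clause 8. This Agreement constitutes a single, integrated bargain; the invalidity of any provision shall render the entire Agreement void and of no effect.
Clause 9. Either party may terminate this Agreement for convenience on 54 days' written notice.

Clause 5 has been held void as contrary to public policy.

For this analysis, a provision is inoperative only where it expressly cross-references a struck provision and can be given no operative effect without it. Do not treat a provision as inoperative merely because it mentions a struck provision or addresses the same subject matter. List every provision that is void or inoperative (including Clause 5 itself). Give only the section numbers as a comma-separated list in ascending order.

Clause 5 is struck. Clause 7 does nothing except set the introductory reduction to the liquidated-damages amount by reference to Clause 5; with Clause 5 gone it has no independent effect and is inoperative. Clause 8 provides that the Agreement is not severable, so the invalidity of any one provision voids the entire Agreement. No provision of the Agreement survives.

1, 2, 3, 4, 5, 6, 7, 8, 9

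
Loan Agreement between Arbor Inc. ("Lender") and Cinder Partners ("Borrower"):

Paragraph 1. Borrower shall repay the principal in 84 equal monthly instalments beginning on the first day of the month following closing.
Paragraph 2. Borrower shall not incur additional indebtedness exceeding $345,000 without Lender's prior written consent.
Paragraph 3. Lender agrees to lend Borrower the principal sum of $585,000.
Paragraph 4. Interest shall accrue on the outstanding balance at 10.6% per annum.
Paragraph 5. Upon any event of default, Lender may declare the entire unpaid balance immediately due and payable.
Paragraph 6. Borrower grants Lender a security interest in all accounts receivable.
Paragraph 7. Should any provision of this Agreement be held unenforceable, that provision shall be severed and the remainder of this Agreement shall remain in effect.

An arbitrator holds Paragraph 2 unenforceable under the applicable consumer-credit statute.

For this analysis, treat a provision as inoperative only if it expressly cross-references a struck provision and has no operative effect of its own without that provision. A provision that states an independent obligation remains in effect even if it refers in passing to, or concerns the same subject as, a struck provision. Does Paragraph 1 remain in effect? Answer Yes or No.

Yes

Paragraph 2 is struck. Nothing else in the Agreement is defined by reference to Paragraph 2. Paragraph 7 is a severability clause and preserves every provision that can still be given independent effect. The provisions still in force are Paragraph 1, Paragraph 3, Paragraph 4, Paragraph 5, Paragraph 6, and Paragraph 7. Paragraph 1 is among the surviving provisions, so the answer is yes.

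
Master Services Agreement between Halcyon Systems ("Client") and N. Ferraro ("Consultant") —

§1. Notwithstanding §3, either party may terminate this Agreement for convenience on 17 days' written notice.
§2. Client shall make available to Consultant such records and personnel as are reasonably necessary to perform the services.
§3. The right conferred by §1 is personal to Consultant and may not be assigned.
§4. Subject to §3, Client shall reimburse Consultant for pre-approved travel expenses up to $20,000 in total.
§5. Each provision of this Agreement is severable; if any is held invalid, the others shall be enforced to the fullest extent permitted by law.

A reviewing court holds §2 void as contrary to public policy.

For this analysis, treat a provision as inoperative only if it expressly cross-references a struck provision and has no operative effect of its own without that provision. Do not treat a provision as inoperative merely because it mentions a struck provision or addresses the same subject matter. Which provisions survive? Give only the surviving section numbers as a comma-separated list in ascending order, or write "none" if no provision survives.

1, 3, 4, 5

§2 is struck. Nothing else in the Agreement is defined by reference to §2. §5 is a severability clause and preserves every provision that can still be given independent effect. §1, §3, §4, and §5 remain in effect.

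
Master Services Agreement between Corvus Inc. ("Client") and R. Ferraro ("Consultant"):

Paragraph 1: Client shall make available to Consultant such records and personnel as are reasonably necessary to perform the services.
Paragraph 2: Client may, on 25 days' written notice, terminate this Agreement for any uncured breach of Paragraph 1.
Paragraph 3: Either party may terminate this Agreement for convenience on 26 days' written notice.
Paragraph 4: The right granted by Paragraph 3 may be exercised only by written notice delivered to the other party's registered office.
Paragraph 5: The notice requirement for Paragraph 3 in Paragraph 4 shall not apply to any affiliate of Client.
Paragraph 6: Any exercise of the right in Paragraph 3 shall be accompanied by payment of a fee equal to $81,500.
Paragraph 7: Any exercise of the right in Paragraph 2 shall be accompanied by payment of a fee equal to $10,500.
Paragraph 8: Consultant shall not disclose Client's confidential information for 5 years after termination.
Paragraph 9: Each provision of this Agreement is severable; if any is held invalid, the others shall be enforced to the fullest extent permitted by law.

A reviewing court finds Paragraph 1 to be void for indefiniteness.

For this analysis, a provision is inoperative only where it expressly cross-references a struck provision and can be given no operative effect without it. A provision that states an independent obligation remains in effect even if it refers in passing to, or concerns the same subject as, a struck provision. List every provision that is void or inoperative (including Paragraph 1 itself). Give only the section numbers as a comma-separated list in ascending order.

1, 2, 7

Paragraph 1 is struck. Paragraph 2 merely fixes the termination right for breach of Paragraph 1; with Paragraph 1 gone it has nothing to operate on and falls away. Paragraph 7 merely fixes the exercise fee for Paragraph 2; with Paragraph 2 gone it has nothing to operate on and falls away. Under the severability clause in Paragraph 9, the remaining provisions continue in force. That leaves Paragraph 3, Paragraph 4, Paragraph 5, Paragraph 6, Paragraph 8, and Paragraph 9 in effect.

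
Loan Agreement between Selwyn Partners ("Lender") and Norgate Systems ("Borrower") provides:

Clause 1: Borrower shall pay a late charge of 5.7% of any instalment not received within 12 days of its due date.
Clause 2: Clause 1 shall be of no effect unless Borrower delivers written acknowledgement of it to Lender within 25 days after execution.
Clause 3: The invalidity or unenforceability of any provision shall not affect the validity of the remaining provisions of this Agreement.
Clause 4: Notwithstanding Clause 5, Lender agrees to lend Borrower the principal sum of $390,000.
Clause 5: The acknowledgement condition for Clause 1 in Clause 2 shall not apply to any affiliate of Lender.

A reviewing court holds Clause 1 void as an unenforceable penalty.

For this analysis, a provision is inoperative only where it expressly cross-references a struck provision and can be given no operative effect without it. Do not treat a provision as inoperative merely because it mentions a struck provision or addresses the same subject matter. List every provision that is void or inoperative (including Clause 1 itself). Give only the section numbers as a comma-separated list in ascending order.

Clause 1 is struck. Clause 2 merely fixes the acknowledgement condition for Clause 1; with Clause 1 gone it has nothing to operate on and falls away. The whole of Clause 5 is the carve-out from the acknowledgement condition for Clause 1, defined by reference to Clause 2, so Clause 5 cannot stand once Clause 2 is removed. Clause 4 mentions Clause 5 but its own obligation stands independently of Clause 5, so Clause 4 is not affected. Under the severability clause in Clause 3, the remaining provisions continue in force. That leaves Clause 3 and Clause 4 in effect.

1, 2, 5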